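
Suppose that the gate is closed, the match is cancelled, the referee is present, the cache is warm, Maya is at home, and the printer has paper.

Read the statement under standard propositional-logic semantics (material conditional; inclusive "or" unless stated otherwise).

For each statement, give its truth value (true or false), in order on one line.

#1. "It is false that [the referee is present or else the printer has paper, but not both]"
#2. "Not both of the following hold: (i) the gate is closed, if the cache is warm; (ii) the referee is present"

Let H = "the referee is present" (T), R = "the printer has paper" (T), P = "the cache is warm" (T), Q = "the gate is open" (F).

#1: Formalization: ~(H xor R)

H xor R = T xor T = F
~(H xor R) = ~F = T
So #1 is true.

#2: Formalization: (P -> ~Q) nand H

~Q = ~F = T
P -> ~Q = T -> T = T
(P -> ~Q) nand H = T nand T = F
Hence #2 is false.

#1 true / #2 false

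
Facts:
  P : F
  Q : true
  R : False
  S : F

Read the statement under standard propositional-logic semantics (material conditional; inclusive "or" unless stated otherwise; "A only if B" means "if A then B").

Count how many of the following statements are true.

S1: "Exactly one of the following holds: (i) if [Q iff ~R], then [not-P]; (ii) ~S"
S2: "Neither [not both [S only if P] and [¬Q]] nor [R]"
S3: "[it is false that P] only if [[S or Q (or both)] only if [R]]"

0

S1: In symbols: ((Q iff not R) -> not P) xor not S

not R = not False = True
Q iff not R = True iff True = True
not P = not False = True
(Q iff not R) -> not P = True -> True = True
not S = not False = True
((Q iff not R) -> not P) xor not S = True xor True = False
So S1 is false.

S2: This is ((S -> P) nand not Q) nor R.

S -> P = False -> False = True
not Q = not True = False
(S -> P) nand not Q = True nand False = True
((S -> P) nand not Q) nor R = True nor False = False
Thus S2 is false.

S3: In symbols: not P -> ((S or Q) -> R)

not P = not False = True
S or Q = False or True = True
(S or Q) -> R = True -> False = False
not P -> ((S or Q) -> R) = True -> False = False
Hence S3 is false.

True statements: 0 (none).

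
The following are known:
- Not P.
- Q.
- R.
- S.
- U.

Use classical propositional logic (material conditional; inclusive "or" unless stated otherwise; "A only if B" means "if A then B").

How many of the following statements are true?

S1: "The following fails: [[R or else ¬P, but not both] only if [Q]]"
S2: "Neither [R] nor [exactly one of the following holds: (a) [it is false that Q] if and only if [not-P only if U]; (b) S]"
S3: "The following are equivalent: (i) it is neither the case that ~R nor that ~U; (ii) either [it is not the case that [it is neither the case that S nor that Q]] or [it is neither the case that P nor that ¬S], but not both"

S1: Parsed as not ((R xor not P) -> Q)

not P = not False = True
R xor not P = True xor True = False
(R xor not P) -> Q = False -> True = True
not ((R xor not P) -> Q) = not True = False
So S1 is false.

S2: Parsed as R nor ((not Q iff (not P -> U)) xor S)

not Q = not True = False
not P = not False = True
not P -> U = True -> True = True
not Q iff (not P -> U) = False iff True = False
(not Q iff (not P -> U)) xor S = False xor True = True
R nor ((not Q iff (not P -> U)) xor S) = True nor True = False
Hence S2 is false.

S3: In symbols: (not R nor not U) iff (not (S nor Q) xor (P nor not S))

not R = not True = False
not U = not True = False
not R nor not U = False nor False = True
S nor Q = True nor True = False
not (S nor Q) = not False = True
not S = not True = False
P nor not S = False nor False = True
not (S nor Q) xor (P nor not S) = True xor True = False
(not R nor not U) iff (not (S nor Q) xor (P nor not S)) = True iff False = False
So S3 is false.

True statements: 0 (none).

0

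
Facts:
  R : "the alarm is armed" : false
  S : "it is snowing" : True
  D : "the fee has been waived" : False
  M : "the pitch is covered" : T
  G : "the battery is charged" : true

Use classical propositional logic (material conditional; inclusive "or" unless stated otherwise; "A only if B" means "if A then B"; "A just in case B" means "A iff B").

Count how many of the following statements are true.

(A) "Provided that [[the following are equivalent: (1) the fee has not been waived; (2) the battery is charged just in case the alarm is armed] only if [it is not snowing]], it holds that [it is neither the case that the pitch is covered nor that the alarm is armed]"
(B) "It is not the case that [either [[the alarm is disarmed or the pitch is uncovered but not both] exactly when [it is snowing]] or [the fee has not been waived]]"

0

(A): In symbols: ((not D iff (G iff R)) -> not S) -> (M nor R)

not D = not False = True
G iff R = True iff False = False
not D iff (G iff R) = True iff False = False
not S = not True = False
(not D iff (G iff R)) -> not S = False -> False = True
M nor R = True nor False = False
((not D iff (G iff R)) -> not S) -> (M nor R) = True -> False = False
So (A) is false.

(B): Formalization: not (((not R xor not M) iff S) or not D)

not R = not False = True
not M = not True = False
not R xor not M = True xor False = True
(not R xor not M) iff S = True iff True = True
not D = not False = True
((not R xor not M) iff S) or not D = True or True = True
not (((not R xor not M) iff S) or not D) = not True = False
Thus (B) is false.

Count: 0.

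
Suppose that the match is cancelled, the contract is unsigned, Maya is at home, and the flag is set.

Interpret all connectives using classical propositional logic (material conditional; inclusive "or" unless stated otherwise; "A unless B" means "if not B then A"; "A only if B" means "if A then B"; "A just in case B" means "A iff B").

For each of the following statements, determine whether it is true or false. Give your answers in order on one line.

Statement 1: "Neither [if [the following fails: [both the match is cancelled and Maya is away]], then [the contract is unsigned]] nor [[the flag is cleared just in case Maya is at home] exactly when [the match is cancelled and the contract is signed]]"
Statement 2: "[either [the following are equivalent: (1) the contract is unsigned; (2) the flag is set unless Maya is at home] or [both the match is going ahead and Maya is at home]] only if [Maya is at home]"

Statement 1 false; Statement 2 true

Let P = "the match is cancelled" (T), R = "Maya is at home" (T), Q = "the contract is signed" (F), S = "the flag is set" (T).

Statement 1: This is (¬(P ∧ ¬R) → ¬Q) ↓ ((¬S ↔ R) ↔ (P ∧ Q)).

¬R = ¬T = F
P ∧ ¬R = T ∧ F = F
¬(P ∧ ¬R) = ¬F = T
¬Q = ¬F = T
¬(P ∧ ¬R) → ¬Q = T → T = T
¬S = ¬T = F
¬S ↔ R = F ↔ T = F
P ∧ Q = T ∧ F = F
(¬S ↔ R) ↔ (P ∧ Q) = F ↔ F = T
(¬(P ∧ ¬R) → ¬Q) ↓ ((¬S ↔ R) ↔ (P ∧ Q)) = T ↓ T = F
Hence Statement 1 is false.

Statement 2: Formalization: ((¬Q ↔ (S ∨ R)) ∨ (¬P ∧ R)) → R

¬Q = ¬F = T
S ∨ R = T ∨ T = T
¬Q ↔ (S ∨ R) = T ↔ T = T
¬P = ¬T = F
¬P ∧ R = F ∧ T = F
(¬Q ↔ (S ∨ R)) ∨ (¬P ∧ R) = T ∨ F = T
((¬Q ↔ (S ∨ R)) ∨ (¬P ∧ R)) → R = T → T = T
Hence Statement 2 is true.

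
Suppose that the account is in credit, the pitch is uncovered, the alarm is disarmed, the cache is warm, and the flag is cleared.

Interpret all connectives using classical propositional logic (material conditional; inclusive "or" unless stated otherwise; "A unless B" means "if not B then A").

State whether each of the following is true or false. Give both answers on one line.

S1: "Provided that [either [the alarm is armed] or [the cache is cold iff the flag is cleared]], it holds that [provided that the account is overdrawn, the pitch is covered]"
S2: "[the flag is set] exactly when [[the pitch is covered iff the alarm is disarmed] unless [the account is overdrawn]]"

S1 true, S2 true

Let R = "the alarm is armed" (F), S = "the cache is warm" (T), U = "the flag is set" (F), P = "the account is overdrawn" (F), Q = "the pitch is covered" (F).

S1: In symbols: (R ∨ (¬S ↔ ¬U)) → (P → Q)

¬S = ¬T = F
¬U = ¬F = T
¬S ↔ ¬U = F ↔ T = F
R ∨ (¬S ↔ ¬U) = F ∨ F = F
P → Q = F → F = T
(R ∨ (¬S ↔ ¬U)) → (P → Q) = F → T = T
Thus S1 is true.

S2: In symbols: U ↔ ((Q ↔ ¬R) ∨ P)

¬R = ¬F = T
Q ↔ ¬R = F ↔ T = F
(Q ↔ ¬R) ∨ P = F ∨ F = F
U ↔ ((Q ↔ ¬R) ∨ P) = F ↔ F = T
Hence S2 is true.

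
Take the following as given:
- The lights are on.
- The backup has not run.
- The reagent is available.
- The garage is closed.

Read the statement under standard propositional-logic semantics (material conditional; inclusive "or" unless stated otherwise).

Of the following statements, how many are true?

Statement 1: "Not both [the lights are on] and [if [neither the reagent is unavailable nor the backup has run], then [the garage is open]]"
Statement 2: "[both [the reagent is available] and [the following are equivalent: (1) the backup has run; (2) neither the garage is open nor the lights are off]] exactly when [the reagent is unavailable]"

2

Let P = "the lights are on" (T), R = "the reagent is available" (T), Q = "the backup has run" (F), S = "the garage is closed" (T).

Statement 1: In symbols: P ↑ ((¬R ↓ Q) → ¬S)

¬R = ¬T = F
¬R ↓ Q = F ↓ F = T
¬S = ¬T = F
(¬R ↓ Q) → ¬S = T → F = F
P ↑ ((¬R ↓ Q) → ¬S) = T ↑ F = T
Thus Statement 1 is true.

Statement 2: Parsed as (R ∧ (Q ↔ (¬S ↓ ¬P))) ↔ ¬R

¬S = ¬T = F
¬P = ¬T = F
¬S ↓ ¬P = F ↓ F = T
Q ↔ (¬S ↓ ¬P) = F ↔ T = F
R ∧ (Q ↔ (¬S ↓ ¬P)) = T ∧ F = F
¬R = ¬T = F
(R ∧ (Q ↔ (¬S ↓ ¬P))) ↔ ¬R = F ↔ F = T
Thus Statement 2 is true.

2 of the 2 statements are true (Statement 1, Statement 2).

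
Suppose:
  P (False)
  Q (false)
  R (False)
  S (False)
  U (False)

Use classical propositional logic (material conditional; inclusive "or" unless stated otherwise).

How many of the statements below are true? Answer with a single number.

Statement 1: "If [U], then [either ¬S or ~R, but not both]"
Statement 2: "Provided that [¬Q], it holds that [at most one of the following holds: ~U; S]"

Statement 1: Formalization: U → (¬S ⊕ ¬R)

¬S = ¬F = T
¬R = ¬F = T
¬S ⊕ ¬R = T ⊕ T = F
U → (¬S ⊕ ¬R) = F → F = T
Hence Statement 1 is true.

Statement 2: Formalization: ¬Q → (¬U ↑ S)

¬Q = ¬F = T
¬U = ¬F = T
¬U ↑ S = T ↑ F = T
¬Q → (¬U ↑ S) = T → T = T
Thus Statement 2 is true.

2 of the 2 statements are true (Statement 1, Statement 2).

2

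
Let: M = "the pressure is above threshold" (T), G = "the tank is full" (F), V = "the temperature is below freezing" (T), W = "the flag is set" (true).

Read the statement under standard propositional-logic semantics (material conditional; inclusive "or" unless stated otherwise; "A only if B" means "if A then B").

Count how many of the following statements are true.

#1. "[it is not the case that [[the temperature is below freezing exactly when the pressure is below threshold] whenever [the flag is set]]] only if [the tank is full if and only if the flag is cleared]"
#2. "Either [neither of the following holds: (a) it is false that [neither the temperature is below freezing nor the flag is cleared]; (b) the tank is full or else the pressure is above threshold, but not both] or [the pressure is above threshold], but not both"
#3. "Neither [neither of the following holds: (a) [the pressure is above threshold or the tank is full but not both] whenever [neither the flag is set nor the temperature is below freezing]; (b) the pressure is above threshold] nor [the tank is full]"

3

#1: Parsed as not (W -> (V iff not M)) -> (G iff not W)

not M = not True = False
V iff not M = True iff False = False
W -> (V iff not M) = True -> False = False
not (W -> (V iff not M)) = not False = True
not W = not True = False
G iff not W = False iff False = True
not (W -> (V iff not M)) -> (G iff not W) = True -> True = True
Thus #1 is true.

#2: Parsed as (not (V nor not W) nor (G xor M)) xor M

not W = not True = False
V nor not W = True nor False = False
not (V nor not W) = not False = True
G xor M = False xor True = True
not (V nor not W) nor (G xor M) = True nor True = False
(not (V nor not W) nor (G xor M)) xor M = False xor True = True
Hence #2 is true.

#3: Parsed as (((W nor V) -> (M xor G)) nor M) nor G

W nor V = True nor True = False
M xor G = True xor False = True
(W nor V) -> (M xor G) = False -> True = True
((W nor V) -> (M xor G)) nor M = True nor True = False
(((W nor V) -> (M xor G)) nor M) nor G = False nor False = True
So #3 is true.

3 of the 3 statements are true (#1, #2, #3).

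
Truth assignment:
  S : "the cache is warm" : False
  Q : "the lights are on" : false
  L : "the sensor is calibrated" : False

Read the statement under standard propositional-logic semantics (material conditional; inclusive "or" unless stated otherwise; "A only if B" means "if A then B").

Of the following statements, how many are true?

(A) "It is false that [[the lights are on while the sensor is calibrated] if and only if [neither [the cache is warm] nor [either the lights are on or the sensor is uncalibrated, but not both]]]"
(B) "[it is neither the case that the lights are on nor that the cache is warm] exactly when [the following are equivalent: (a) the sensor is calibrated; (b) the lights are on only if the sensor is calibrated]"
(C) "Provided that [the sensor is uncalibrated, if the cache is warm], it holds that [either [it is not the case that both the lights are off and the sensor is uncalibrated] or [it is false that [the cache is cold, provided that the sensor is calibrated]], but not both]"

0

(A): This is ~((Q & L) <-> (S nor (Q xor ~L))).

Q & L = F & F = F
~L = ~F = T
Q xor ~L = F xor T = T
S nor (Q xor ~L) = F nor T = F
(Q & L) <-> (S nor (Q xor ~L)) = F <-> F = T
~((Q & L) <-> (S nor (Q xor ~L))) = ~T = F
Hence (A) is false.

(B): In symbols: (Q nor S) <-> (L <-> (Q -> L))

Q nor S = F nor F = T
Q -> L = F -> F = T
L <-> (Q -> L) = F <-> T = F
(Q nor S) <-> (L <-> (Q -> L)) = T <-> F = F
Hence (B) is false.

(C): In symbols: (S -> ~L) -> ((~Q nand ~L) xor ~(L -> ~S))

~L = ~F = T
S -> ~L = F -> T = T
~Q = ~F = T
~L = ~F = T
~Q nand ~L = T nand T = F
~S = ~F = T
L -> ~S = F -> T = T
~(L -> ~S) = ~T = F
(~Q nand ~L) xor ~(L -> ~S) = F xor F = F
(S -> ~L) -> ((~Q nand ~L) xor ~(L -> ~S)) = T -> F = F
So (C) is false.

0 of the 3 statements are true (none).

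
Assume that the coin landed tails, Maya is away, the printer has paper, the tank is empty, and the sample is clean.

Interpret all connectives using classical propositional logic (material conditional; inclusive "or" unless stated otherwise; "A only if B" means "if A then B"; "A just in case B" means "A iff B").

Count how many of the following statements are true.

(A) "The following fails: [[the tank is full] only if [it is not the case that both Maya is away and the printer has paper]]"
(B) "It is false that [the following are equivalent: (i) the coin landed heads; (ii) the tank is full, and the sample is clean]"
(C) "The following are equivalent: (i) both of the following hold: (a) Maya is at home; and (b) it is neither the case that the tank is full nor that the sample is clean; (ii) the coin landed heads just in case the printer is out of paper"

0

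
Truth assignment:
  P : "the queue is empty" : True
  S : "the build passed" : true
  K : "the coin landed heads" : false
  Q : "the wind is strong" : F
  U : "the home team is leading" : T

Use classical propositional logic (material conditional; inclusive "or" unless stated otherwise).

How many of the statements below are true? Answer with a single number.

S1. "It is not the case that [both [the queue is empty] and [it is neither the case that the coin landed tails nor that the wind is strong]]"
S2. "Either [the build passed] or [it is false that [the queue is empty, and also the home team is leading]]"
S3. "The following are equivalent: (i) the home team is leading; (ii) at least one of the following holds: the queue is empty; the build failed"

S1: Parsed as not (P and (not K nor Q))

not K = not False = True
not K nor Q = True nor False = False
P and (not K nor Q) = True and False = False
not (P and (not K nor Q)) = not False = True
So S1 is true.

S2: Parsed as S or not (P and U)

P and U = True and True = True
not (P and U) = not True = False
S or not (P and U) = True or False = True
Hence S2 is true.

S3: In symbols: U iff (P or not S)

not S = not True = False
P or not S = True or False = True
U iff (P or not S) = True iff True = True
Hence S3 is true.

Count: 3.

3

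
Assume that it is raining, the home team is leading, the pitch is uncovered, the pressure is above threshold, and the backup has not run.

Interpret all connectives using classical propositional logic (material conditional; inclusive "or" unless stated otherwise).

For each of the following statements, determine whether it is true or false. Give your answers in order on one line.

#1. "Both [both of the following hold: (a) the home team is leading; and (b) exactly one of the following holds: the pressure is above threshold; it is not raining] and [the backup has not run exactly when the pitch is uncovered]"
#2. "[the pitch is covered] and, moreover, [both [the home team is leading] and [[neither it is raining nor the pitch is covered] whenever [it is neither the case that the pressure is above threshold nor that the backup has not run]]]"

Let K = "the home team is leading" (T), L = "the pressure is above threshold" (T), N = "it is raining" (T), U = "the backup has run" (F), V = "the pitch is covered" (F).

#1: In symbols: (K ∧ (L ⊕ ¬N)) ∧ (¬U ↔ ¬V)

¬N = ¬T = F
L ⊕ ¬N = T ⊕ F = T
K ∧ (L ⊕ ¬N) = T ∧ T = T
¬U = ¬F = T
¬V = ¬F = T
¬U ↔ ¬V = T ↔ T = T
(K ∧ (L ⊕ ¬N)) ∧ (¬U ↔ ¬V) = T ∧ T = T
Thus #1 is true.

#2: Parsed as V ∧ (K ∧ ((L ↓ ¬U) → (N ↓ V)))

¬U = ¬F = T
L ↓ ¬U = T ↓ T = F
N ↓ V = T ↓ F = F
(L ↓ ¬U) → (N ↓ V) = F → F = T
K ∧ ((L ↓ ¬U) → (N ↓ V)) = T ∧ T = T
V ∧ (K ∧ ((L ↓ ¬U) → (N ↓ V))) = F ∧ T = F
Hence #2 is false.

#1 true; #2 false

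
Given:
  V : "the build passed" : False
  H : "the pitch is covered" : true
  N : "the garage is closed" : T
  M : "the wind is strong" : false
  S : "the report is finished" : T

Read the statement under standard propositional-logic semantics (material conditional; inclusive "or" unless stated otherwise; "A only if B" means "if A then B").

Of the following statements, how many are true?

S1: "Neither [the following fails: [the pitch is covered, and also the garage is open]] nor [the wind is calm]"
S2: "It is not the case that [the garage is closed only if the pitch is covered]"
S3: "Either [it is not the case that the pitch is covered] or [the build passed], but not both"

S1: This is not (H and not N) nor not M.

not N = not True = False
H and not N = True and False = False
not (H and not N) = not False = True
not M = not False = True
not (H and not N) nor not M = True nor True = False
Hence S1 is false.

S2: This is not (N -> H).

N -> H = True -> True = True
not (N -> H) = not True = False
So S2 is false.

S3: Parsed as not H xor V

not H = not True = False
not H xor V = False xor False = False
Thus S3 is false.

Count: 0.

0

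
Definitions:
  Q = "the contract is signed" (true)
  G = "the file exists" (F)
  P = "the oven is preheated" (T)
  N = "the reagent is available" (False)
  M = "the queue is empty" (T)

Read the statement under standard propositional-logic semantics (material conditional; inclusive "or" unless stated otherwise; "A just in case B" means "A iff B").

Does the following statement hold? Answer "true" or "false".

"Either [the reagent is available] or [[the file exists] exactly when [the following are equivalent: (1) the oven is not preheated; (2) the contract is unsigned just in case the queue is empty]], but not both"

The statement is false.

Formalization: N xor (G iff (not P iff (not Q iff M)))

not P = not True = False
not Q = not True = False
not Q iff M = False iff True = False
not P iff (not Q iff M) = False iff False = True
G iff (not P iff (not Q iff M)) = False iff True = False
N xor (G iff (not P iff (not Q iff M))) = False xor False = False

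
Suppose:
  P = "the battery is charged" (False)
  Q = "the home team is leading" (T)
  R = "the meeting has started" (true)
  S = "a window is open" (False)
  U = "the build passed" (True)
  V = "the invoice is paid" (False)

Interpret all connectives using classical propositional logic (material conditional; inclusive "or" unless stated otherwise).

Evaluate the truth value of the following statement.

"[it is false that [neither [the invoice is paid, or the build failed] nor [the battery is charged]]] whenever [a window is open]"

true

Formalization: S → ¬((V ∨ ¬U) ↓ P)

¬U = ¬T = F
V ∨ ¬U = F ∨ F = F
(V ∨ ¬U) ↓ P = F ↓ F = T
¬((V ∨ ¬U) ↓ P) = ¬T = F
S → ¬((V ∨ ¬U) ↓ P) = F → F = T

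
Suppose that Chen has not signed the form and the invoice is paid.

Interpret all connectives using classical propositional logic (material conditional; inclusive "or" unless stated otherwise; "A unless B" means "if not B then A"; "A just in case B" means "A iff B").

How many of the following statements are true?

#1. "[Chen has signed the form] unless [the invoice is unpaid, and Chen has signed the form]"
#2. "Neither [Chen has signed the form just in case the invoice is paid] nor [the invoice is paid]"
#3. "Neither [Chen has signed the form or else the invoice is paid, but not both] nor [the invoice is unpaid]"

Let P = "Chen has signed the form" (F), Q = "the invoice is paid" (T).

#1: Formalization: P ∨ (¬Q ∧ P)

¬Q = ¬T = F
¬Q ∧ P = F ∧ F = F
P ∨ (¬Q ∧ P) = F ∨ F = F
So #1 is false.

#2: In symbols: (P ↔ Q) ↓ Q

P ↔ Q = F ↔ T = F
(P ↔ Q) ↓ Q = F ↓ T = F
Thus #2 is false.

#3: In symbols: (P ⊕ Q) ↓ ¬Q

P ⊕ Q = F ⊕ T = T
¬Q = ¬T = F
(P ⊕ Q) ↓ ¬Q = T ↓ F = F
Hence #3 is false.

True statements: 0 (none).

0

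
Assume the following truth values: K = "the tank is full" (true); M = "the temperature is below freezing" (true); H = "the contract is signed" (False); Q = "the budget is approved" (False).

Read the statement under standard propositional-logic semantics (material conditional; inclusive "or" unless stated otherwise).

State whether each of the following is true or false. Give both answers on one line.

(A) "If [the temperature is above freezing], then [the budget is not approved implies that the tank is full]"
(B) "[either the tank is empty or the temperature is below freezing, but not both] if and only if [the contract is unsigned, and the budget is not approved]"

(A): Formalization: ¬M → (¬Q → K)

¬M = ¬T = F
¬Q = ¬F = T
¬Q → K = T → T = T
¬M → (¬Q → K) = F → T = T
So (A) is true.

(B): In symbols: (¬K ⊕ M) ↔ (¬H ∧ ¬Q)

¬K = ¬T = F
¬K ⊕ M = F ⊕ T = T
¬H = ¬F = T
¬Q = ¬F = T
¬H ∧ ¬Q = T ∧ T = T
(¬K ⊕ M) ↔ (¬H ∧ ¬Q) = T ↔ T = T
Thus (B) is true.

(A) T / (B) T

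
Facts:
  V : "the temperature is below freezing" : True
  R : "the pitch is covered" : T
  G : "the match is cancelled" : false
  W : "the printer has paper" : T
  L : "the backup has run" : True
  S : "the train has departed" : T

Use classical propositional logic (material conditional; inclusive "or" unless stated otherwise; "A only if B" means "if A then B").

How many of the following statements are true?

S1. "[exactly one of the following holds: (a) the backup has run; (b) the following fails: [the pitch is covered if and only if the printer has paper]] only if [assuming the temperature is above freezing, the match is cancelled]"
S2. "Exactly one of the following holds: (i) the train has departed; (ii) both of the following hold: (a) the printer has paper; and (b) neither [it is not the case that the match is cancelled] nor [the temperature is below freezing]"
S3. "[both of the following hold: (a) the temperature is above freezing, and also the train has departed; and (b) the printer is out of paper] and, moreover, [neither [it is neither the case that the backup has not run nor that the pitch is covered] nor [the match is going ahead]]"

S1: Formalization: (L xor ~(R <-> W)) -> (~V -> G)

R <-> W = T <-> T = T
~(R <-> W) = ~T = F
L xor ~(R <-> W) = T xor F = T
~V = ~T = F
~V -> G = F -> F = T
(L xor ~(R <-> W)) -> (~V -> G) = T -> T = T
Thus S1 is true.

S2: Parsed as S xor (W & (~G nor V))

~G = ~F = T
~G nor V = T nor T = F
W & (~G nor V) = T & F = F
S xor (W & (~G nor V)) = T xor F = T
So S2 is true.

S3: Parsed as ((~V & S) & ~W) & ((~L nor R) nor ~G)

~V = ~T = F
~V & S = F & T = F
~W = ~T = F
(~V & S) & ~W = F & F = F
~L = ~T = F
~L nor R = F nor T = F
~G = ~F = T
(~L nor R) nor ~G = F nor T = F
((~V & S) & ~W) & ((~L nor R) nor ~G) = F & F = F
Thus S3 is false.

2 of the 3 statements are true (S1, S2).

2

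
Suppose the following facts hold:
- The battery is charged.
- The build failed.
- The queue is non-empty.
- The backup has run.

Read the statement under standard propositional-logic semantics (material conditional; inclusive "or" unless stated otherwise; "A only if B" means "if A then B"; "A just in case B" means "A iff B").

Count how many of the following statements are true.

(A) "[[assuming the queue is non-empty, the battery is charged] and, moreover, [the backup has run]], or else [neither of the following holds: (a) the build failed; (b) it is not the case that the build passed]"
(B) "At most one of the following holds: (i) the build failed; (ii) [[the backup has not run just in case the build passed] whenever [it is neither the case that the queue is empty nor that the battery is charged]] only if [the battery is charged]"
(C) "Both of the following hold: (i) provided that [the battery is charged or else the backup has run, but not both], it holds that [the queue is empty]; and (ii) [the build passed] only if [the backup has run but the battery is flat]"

2

Let H = "the queue is empty" (False), N = "the battery is charged" (True), K = "the backup has run" (True), V = "the build passed" (False).

(A): Formalization: ((not H -> N) and K) or (not V nor not V)

not H = not False = True
not H -> N = True -> True = True
(not H -> N) and K = True and True = True
not V = not False = True
not V = not False = True
not V nor not V = True nor True = False
((not H -> N) and K) or (not V nor not V) = True or False = True
Hence (A) is true.

(B): In symbols: not V nand (((H nor N) -> (not K iff V)) -> N)

not V = not False = True
H nor N = False nor True = False
not K = not True = False
not K iff V = False iff False = True
(H nor N) -> (not K iff V) = False -> True = True
((H nor N) -> (not K iff V)) -> N = True -> True = True
not V nand (((H nor N) -> (not K iff V)) -> N) = True nand True = False
Hence (B) is false.

(C): Formalization: ((N xor K) -> H) and (V -> (K and not N))

N xor K = True xor True = False
(N xor K) -> H = False -> False = True
not N = not True = False
K and not N = True and False = False
V -> (K and not N) = False -> False = True
((N xor K) -> H) and (V -> (K and not N)) = True and True = True
Hence (C) is true.

True statements: 2 ((A), (C)).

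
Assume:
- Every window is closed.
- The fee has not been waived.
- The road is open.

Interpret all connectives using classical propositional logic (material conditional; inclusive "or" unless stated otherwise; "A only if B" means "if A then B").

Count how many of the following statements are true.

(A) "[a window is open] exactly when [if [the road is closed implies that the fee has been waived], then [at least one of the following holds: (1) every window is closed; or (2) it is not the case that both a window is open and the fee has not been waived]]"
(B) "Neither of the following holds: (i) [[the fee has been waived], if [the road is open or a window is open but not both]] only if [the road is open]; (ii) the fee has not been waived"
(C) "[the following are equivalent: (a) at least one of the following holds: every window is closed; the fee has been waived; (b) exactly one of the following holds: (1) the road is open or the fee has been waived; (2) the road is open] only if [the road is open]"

1

Let P = "a window is open" (False), R = "the road is closed" (False), Q = "the fee has been waived" (False).

(A): Parsed as P iff ((R -> Q) -> (not P or (P nand not Q)))

R -> Q = False -> False = True
not P = not False = True
not Q = not False = True
P nand not Q = False nand True = True
not P or (P nand not Q) = True or True = True
(R -> Q) -> (not P or (P nand not Q)) = True -> True = True
P iff ((R -> Q) -> (not P or (P nand not Q))) = False iff True = False
Hence (A) is false.

(B): Formalization: (((not R xor P) -> Q) -> not R) nor not Q

not R = not False = True
not R xor P = True xor False = True
(not R xor P) -> Q = True -> False = False
not R = not False = True
((not R xor P) -> Q) -> not R = False -> True = True
not Q = not False = True
(((not R xor P) -> Q) -> not R) nor not Q = True nor True = False
Thus (B) is false.

(C): In symbols: ((not P or Q) iff ((not R or Q) xor not R)) -> not R

not P = not False = True
not P or Q = True or False = True
not R = not False = True
not R or Q = True or False = True
not R = not False = True
(not R or Q) xor not R = True xor True = False
(not P or Q) iff ((not R or Q) xor not R) = True iff False = False
not R = not False = True
((not P or Q) iff ((not R or Q) xor not R)) -> not R = False -> True = True
Hence (C) is true.

1 of the 3 statements is true ((C)).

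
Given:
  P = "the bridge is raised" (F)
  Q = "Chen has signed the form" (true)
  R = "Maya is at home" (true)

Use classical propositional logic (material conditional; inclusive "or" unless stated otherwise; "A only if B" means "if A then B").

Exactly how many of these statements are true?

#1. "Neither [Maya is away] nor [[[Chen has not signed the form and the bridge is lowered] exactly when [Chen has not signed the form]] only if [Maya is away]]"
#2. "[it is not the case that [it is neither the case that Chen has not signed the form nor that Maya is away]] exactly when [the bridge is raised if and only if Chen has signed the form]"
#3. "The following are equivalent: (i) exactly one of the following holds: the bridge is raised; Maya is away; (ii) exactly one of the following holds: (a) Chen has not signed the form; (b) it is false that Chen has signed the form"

#1: Parsed as not R nor (((not Q and not P) iff not Q) -> not R)

not R = not True = False
not Q = not True = False
not P = not False = True
not Q and not P = False and True = False
not Q = not True = False
(not Q and not P) iff not Q = False iff False = True
not R = not True = False
((not Q and not P) iff not Q) -> not R = True -> False = False
not R nor (((not Q and not P) iff not Q) -> not R) = False nor False = True
Thus #1 is true.

#2: Formalization: not (not Q nor not R) iff (P iff Q)

not Q = not True = False
not R = not True = False
not Q nor not R = False nor False = True
not (not Q nor not R) = not True = False
P iff Q = False iff True = False
not (not Q nor not R) iff (P iff Q) = False iff False = True
Thus #2 is true.

#3: Parsed as (P xor not R) iff (not Q xor not Q)

not R = not True = False
P xor not R = False xor False = False
not Q = not True = False
not Q = not True = False
not Q xor not Q = False xor False = False
(P xor not R) iff (not Q xor not Q) = False iff False = True
So #3 is true.

3 of the 3 statements are true.

3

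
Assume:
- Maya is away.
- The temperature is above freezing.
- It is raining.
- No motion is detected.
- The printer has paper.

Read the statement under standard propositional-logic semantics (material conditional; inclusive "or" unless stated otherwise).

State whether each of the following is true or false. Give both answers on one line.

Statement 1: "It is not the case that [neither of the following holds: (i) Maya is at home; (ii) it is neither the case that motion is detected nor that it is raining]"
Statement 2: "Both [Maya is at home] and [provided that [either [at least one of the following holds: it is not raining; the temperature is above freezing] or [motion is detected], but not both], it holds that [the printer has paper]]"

Statement 1 False; Statement 2 False

Let P = "Maya is at home" (F), S = "motion is detected" (F), R = "it is raining" (T), Q = "the temperature is below freezing" (F), U = "the printer has paper" (T).

Statement 1: In symbols: ¬(P ↓ (S ↓ R))

S ↓ R = F ↓ T = F
P ↓ (S ↓ R) = F ↓ F = T
¬(P ↓ (S ↓ R)) = ¬T = F
Hence Statement 1 is false.

Statement 2: In symbols: P ∧ (((¬R ∨ ¬Q) ⊕ S) → U)

¬R = ¬T = F
¬Q = ¬F = T
¬R ∨ ¬Q = F ∨ T = T
(¬R ∨ ¬Q) ⊕ S = T ⊕ F = T
((¬R ∨ ¬Q) ⊕ S) → U = T → T = T
P ∧ (((¬R ∨ ¬Q) ⊕ S) → U) = F ∧ T = F
So Statement 2 is false.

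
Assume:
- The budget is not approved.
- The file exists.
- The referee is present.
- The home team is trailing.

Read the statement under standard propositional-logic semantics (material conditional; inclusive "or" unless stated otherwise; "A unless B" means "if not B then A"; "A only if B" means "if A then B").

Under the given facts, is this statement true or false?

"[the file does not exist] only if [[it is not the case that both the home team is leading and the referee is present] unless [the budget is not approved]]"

Let Q = "the file exists" (True), S = "the home team is leading" (False), R = "the referee is present" (True), P = "the budget is approved" (False).
This is not Q -> ((S nand R) or not P).

not Q = not True = False
S nand R = False nand True = True
not P = not False = True
(S nand R) or not P = True or True = True
not Q -> ((S nand R) or not P) = False -> True = True

true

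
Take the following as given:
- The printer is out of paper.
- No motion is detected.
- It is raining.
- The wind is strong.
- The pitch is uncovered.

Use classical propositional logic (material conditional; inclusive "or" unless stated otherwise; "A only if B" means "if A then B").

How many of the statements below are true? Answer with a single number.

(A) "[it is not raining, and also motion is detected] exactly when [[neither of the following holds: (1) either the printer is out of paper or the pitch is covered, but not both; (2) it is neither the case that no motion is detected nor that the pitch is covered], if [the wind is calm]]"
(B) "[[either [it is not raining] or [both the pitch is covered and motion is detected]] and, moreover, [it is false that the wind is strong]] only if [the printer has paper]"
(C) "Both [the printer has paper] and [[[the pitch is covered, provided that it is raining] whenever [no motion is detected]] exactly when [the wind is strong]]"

Let Q = "it is raining" (T), L = "motion is detected" (F), M = "the wind is strong" (T), P = "the printer has paper" (F), U = "the pitch is covered" (F).

(A): Parsed as (~Q & L) <-> (~M -> ((~P xor U) nor (~L nor U)))

~Q = ~T = F
~Q & L = F & F = F
~M = ~T = F
~P = ~F = T
~P xor U = T xor F = T
~L = ~F = T
~L nor U = T nor F = F
(~P xor U) nor (~L nor U) = T nor F = F
~M -> ((~P xor U) nor (~L nor U)) = F -> F = T
(~Q & L) <-> (~M -> ((~P xor U) nor (~L nor U))) = F <-> T = F
So (A) is false.

(B): Formalization: ((~Q | (U & L)) & ~M) -> P

~Q = ~T = F
U & L = F & F = F
~Q | (U & L) = F | F = F
~M = ~T = F
(~Q | (U & L)) & ~M = F & F = F
((~Q | (U & L)) & ~M) -> P = F -> F = T
So (B) is true.

(C): In symbols: P & ((~L -> (Q -> U)) <-> M)

~L = ~F = T
Q -> U = T -> F = F
~L -> (Q -> U) = T -> F = F
(~L -> (Q -> U)) <-> M = F <-> T = F
P & ((~L -> (Q -> U)) <-> M) = F & F = F
So (C) is false.

Count: 1.

1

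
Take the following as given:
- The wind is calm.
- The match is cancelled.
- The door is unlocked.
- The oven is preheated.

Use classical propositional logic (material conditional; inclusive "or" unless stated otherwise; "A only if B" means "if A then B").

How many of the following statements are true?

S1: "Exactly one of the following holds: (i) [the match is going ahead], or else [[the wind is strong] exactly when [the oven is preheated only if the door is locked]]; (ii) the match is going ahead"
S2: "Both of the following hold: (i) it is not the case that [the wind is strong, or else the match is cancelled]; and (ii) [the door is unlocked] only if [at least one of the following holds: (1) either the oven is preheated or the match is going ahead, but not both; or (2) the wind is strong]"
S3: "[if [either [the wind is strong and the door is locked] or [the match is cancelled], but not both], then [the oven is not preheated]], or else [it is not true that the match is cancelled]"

1

Let H = "the match is cancelled" (T), U = "the wind is strong" (F), L = "the oven is preheated" (T), S = "the door is locked" (F).

S1: This is (~H | (U <-> (L -> S))) xor ~H.

~H = ~T = F
L -> S = T -> F = F
U <-> (L -> S) = F <-> F = T
~H | (U <-> (L -> S)) = F | T = T
~H = ~T = F
(~H | (U <-> (L -> S))) xor ~H = T xor F = T
Hence S1 is true.

S2: This is ~(U | H) & (~S -> ((L xor ~H) | U)).

U | H = F | T = T
~(U | H) = ~T = F
~S = ~F = T
~H = ~T = F
L xor ~H = T xor F = T
(L xor ~H) | U = T | F = T
~S -> ((L xor ~H) | U) = T -> T = T
~(U | H) & (~S -> ((L xor ~H) | U)) = F & T = F
Thus S2 is false.

S3: This is (((U & S) xor H) -> ~L) | ~H.

U & S = F & F = F
(U & S) xor H = F xor T = T
~L = ~T = F
((U & S) xor H) -> ~L = T -> F = F
~H = ~T = F
(((U & S) xor H) -> ~L) | ~H = F | F = F
Thus S3 is false.

True statements: 1.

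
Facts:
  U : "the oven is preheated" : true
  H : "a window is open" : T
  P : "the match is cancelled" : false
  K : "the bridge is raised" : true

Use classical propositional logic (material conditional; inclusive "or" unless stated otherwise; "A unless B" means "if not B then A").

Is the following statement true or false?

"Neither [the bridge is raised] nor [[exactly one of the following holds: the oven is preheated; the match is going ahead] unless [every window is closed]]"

false

In symbols: K ↓ ((U ⊕ ¬P) ∨ ¬H)

¬P = ¬F = T
U ⊕ ¬P = T ⊕ T = F
¬H = ¬T = F
(U ⊕ ¬P) ∨ ¬H = F ∨ F = F
K ↓ ((U ⊕ ¬P) ∨ ¬H) = T ↓ F = F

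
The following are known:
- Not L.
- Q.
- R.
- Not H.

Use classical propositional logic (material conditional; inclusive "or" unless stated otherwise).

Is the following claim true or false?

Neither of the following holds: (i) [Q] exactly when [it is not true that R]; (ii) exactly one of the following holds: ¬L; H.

false

Parsed as (Q iff not R) nor (not L xor H)

not R = not True = False
Q iff not R = True iff False = False
not L = not False = True
not L xor H = True xor False = True
(Q iff not R) nor (not L xor H) = False nor True = False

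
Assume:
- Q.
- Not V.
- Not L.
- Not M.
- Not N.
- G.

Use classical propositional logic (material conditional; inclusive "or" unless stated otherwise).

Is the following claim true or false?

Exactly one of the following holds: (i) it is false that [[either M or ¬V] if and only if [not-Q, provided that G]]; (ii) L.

true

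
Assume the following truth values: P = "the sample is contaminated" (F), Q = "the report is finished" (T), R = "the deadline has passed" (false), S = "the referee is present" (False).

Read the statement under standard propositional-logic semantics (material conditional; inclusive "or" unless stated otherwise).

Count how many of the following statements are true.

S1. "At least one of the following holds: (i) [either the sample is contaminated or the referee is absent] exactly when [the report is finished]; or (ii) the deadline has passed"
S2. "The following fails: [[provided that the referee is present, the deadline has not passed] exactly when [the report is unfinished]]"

S1: This is ((P ∨ ¬S) ↔ Q) ∨ R.

¬S = ¬F = T
P ∨ ¬S = F ∨ T = T
(P ∨ ¬S) ↔ Q = T ↔ T = T
((P ∨ ¬S) ↔ Q) ∨ R = T ∨ F = T
So S1 is true.

S2: Parsed as ¬((S → ¬R) ↔ ¬Q)

¬R = ¬F = T
S → ¬R = F → T = T
¬Q = ¬T = F
(S → ¬R) ↔ ¬Q = T ↔ F = F
¬((S → ¬R) ↔ ¬Q) = ¬F = T
Hence S2 is true.

Count: 2.

2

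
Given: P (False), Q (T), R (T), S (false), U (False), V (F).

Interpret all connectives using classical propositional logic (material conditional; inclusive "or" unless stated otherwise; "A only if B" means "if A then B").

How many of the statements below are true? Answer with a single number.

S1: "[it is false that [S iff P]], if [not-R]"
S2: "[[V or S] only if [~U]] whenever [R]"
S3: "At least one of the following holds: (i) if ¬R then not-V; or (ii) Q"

3

S1: This is not R -> not (S iff P).

not R = not True = False
S iff P = False iff False = True
not (S iff P) = not True = False
not R -> not (S iff P) = False -> False = True
Thus S1 is true.

S2: This is R -> ((V or S) -> not U).

V or S = False or False = False
not U = not False = True
(V or S) -> not U = False -> True = True
R -> ((V or S) -> not U) = True -> True = True
So S2 is true.

S3: In symbols: (not R -> not V) or Q

not R = not True = False
not V = not False = True
not R -> not V = False -> True = True
(not R -> not V) or Q = True or True = True
Thus S3 is true.

Count: 3.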